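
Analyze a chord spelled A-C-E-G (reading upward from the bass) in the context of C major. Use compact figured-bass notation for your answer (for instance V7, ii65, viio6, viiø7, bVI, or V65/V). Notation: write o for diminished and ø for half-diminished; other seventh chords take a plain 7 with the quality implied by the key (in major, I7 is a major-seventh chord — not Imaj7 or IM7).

vi7

Stacked in thirds the chord is A-C-E-G: a minor seventh chord on A.
In C major, A is the submediant; the diatonic minor seventh chord there is vi7.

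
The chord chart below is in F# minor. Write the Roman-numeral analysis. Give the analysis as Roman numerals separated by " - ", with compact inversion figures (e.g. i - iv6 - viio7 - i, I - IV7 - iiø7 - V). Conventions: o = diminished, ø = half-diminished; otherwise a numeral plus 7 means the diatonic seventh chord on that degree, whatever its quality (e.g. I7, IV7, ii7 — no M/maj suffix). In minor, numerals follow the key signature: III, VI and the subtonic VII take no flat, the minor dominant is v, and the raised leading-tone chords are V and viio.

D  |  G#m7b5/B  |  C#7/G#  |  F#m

VI - iiø65 - V43 - i

D: root D is the submediant; major triad there is VI.
G#m7b5/B has root G#, degree 2 in F# minor, so iiø65.
C#7/G#: root C# is the dominant; dominant seventh chord there is V43.
F#m: root F# is the tonic; minor triad there is i.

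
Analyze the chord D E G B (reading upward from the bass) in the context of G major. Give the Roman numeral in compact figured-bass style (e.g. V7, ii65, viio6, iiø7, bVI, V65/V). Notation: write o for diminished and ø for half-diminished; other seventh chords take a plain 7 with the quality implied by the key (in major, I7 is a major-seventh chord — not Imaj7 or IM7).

The pitches E-G-B-D form a minor seventh chord rooted on E.
In G major, E is the submediant; the diatonic minor seventh chord there is vi7.
With D in the bass the chord is in third inversion, so the figured bass is 42.

vi42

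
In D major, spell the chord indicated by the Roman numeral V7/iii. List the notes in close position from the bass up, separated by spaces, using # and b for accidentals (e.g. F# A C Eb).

C# E# G# B

V7/iii is a secondary dominant — the dominant seventh of iii. iii in D major is F#, so the applied chord's root is C#, a perfect fifth above.
Building a dominant seventh chord on C# gives C#-E#-G#-B.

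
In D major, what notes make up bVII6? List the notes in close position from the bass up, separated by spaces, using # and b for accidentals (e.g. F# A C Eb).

E G C

Scale degree 7 in D major is C#; lowering it a half step gives C. bVII6 is a major triad on the lowered seventh degree (the subtonic), borrowed from the parallel minor.
So the chord is C-E-G, a major triad.
With the 6 figure the chord is in first inversion; from the bass E upward in close position it reads E-G-C.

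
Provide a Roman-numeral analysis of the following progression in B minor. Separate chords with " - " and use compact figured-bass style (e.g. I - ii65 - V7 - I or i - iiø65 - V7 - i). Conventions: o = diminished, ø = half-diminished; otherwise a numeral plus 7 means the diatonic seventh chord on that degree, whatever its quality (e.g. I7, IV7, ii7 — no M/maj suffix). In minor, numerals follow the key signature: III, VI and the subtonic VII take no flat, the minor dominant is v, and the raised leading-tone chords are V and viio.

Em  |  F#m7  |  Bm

Em has root E, degree 4 in B minor, so iv.
F#m7 has root F#, degree 5 in B minor, so v7.
Bm has root B, degree 1 in B minor, so i.

iv - v7 - i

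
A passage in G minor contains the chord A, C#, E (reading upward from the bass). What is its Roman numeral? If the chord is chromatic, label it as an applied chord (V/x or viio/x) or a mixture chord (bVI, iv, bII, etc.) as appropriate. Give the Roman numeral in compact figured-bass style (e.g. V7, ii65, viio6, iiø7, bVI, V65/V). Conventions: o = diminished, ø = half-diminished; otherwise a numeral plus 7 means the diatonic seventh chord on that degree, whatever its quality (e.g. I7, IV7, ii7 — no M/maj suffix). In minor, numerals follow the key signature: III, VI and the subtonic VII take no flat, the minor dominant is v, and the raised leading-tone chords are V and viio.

V/V

Stacked in thirds the chord is A-C#-E: a major triad on A.
A is not a diatonic chord root with this quality in G minor, but it lies a perfect fifth above D (V), so the chord functions as an applied dominant of V.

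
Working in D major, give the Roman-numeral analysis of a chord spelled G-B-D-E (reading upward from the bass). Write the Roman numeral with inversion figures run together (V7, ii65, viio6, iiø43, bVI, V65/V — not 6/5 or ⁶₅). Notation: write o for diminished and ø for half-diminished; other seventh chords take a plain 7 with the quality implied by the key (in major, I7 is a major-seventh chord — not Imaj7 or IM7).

The pitches E-G-B-D form a minor seventh chord rooted on E.
E is scale degree 2 in D major, and a minor seventh chord on that degree is written ii7.
With G in the bass the chord is in first inversion, so the figured bass is 65.

ii65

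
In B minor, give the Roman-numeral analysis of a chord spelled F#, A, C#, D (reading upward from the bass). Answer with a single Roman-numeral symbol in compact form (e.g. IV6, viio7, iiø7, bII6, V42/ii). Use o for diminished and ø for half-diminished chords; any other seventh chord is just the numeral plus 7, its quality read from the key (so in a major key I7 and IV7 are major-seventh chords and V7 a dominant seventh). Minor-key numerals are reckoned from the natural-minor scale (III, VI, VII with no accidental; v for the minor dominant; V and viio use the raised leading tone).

III65

Stacked in thirds the chord is D-F#-A-C#: a major seventh chord on D.
In B minor, D is the mediant; the diatonic major seventh chord there is III7.
With F# in the bass the chord is in first inversion, so the figured bass is 65.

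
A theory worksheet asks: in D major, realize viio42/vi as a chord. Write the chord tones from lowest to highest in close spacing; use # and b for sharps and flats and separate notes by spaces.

The slash marks an applied leading-tone chord: viio of vi. In D major, vi is B, so the leading tone to it is A#, a half step below.
Building a fully diminished seventh chord on A# gives A#-C#-E-G.
The figured bass 42 indicates third inversion, placing the seventh (G) in the bass: G-A#-C#-E.

G A# C# E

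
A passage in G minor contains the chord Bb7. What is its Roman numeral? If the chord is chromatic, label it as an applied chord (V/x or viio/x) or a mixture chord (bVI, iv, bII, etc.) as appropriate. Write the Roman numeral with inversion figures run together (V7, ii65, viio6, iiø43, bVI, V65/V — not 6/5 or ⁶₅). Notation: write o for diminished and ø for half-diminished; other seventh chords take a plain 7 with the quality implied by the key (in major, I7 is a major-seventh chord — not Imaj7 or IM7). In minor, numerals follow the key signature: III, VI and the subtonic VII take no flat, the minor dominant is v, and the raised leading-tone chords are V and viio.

V7/VI

Stacked in thirds the chord is Bb-D-F-Ab: a dominant seventh chord on Bb.
Bb is not a diatonic chord root with this quality in G minor, but it lies a perfect fifth above Eb (VI), so the chord functions as an applied dominant of VI.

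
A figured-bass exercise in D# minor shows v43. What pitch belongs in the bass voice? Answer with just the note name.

E#

v in D# minor has root A#; the chord is A#-C#-E#-G#.
The figure 43 means second inversion — the fifth is in the bass.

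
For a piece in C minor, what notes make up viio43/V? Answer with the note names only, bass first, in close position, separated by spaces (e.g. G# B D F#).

C Eb F# A

viio43/V is a secondary leading-tone chord. The target V is G in C minor; the applied chord is rooted a semitone below, on F#.
Building a fully diminished seventh chord on F# gives F#-A-C-Eb.
With the 43 figure the chord is in second inversion; from the bass C upward in close position it reads C-Eb-F#-A.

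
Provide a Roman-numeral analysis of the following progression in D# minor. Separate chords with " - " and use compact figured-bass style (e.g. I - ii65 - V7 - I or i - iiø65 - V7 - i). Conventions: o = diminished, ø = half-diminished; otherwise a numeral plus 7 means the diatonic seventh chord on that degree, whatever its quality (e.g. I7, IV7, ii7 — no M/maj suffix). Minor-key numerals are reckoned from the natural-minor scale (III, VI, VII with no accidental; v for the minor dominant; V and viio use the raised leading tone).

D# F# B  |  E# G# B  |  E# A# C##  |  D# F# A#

D#-F#-B: root B is the submediant; major triad there is VI6.
E#-G#-B: root E# is the supertonic; diminished triad there is iio.
E#-A#-C## has root A#, degree 5 in D# minor, so V64.
D#-F#-A# has root D#, degree 1 in D# minor, so i.

VI6 - iio - V64 - i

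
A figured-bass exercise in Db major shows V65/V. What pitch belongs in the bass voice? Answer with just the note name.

G

The applied chord V65/V is rooted on Eb: Eb-G-Bb-Db.
The figure 65 means first inversion — the third is in the bass.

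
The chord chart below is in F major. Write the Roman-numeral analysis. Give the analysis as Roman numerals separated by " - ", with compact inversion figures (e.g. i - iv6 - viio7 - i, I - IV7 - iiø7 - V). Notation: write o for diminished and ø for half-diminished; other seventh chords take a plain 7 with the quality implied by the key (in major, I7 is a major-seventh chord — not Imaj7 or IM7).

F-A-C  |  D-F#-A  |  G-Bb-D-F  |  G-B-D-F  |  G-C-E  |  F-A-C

F-A-C: major triad on F = scale degree 1 → I.
D-F#-A: a major triad on D, the applied dominant of ii → V/ii.
G-Bb-D-F: root G is the supertonic; minor seventh chord there is ii7.
G-B-D-F: chromatic; G is V of V, so V7/V.
G-C-E: root C is the dominant; major triad there is V64.
F-A-C: major triad on F = scale degree 1 → I.

I - V/ii - ii7 - V7/V - V64 - I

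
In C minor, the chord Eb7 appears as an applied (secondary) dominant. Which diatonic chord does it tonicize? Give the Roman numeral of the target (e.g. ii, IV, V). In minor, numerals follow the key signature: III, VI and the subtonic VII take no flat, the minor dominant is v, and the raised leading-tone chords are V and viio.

VI

The chord is a dominant seventh chord on Eb.
A dominant resolves down a perfect fifth: Eb → Ab. In C minor, Ab is scale degree 6, i.e. VI.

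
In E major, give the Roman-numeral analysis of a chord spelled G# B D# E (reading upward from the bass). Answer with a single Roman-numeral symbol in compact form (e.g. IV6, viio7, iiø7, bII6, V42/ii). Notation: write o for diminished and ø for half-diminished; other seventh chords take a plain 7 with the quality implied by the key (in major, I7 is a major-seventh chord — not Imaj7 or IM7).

I65

The pitches E-G#-B-D# form a major seventh chord rooted on E.
In E major, E is the tonic; the diatonic major seventh chord there is I7.
With G# in the bass the chord is in first inversion, so the figured bass is 65.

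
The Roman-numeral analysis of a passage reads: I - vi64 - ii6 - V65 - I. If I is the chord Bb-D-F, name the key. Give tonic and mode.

Bb major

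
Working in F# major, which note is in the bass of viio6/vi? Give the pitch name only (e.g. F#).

E#

The applied chord viio6/vi is rooted on C##: C##-E#-G#.
The figure 6 means first inversion — the third is in the bass.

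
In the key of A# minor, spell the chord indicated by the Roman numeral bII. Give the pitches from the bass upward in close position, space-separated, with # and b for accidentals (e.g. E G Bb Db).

Scale degree 2 in A# minor is B#; lowering it a half step gives B. bII is the Neapolitan chord — a major triad on the lowered second degree.
So the chord is B-D#-F#, a major triad.

B D# F#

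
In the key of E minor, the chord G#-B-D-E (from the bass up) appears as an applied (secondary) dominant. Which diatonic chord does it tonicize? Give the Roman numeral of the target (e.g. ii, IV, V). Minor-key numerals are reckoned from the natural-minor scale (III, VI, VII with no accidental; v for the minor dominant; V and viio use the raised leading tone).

iv

The chord is a dominant seventh chord on E.
A dominant resolves down a perfect fifth: E → A. In E minor, A is scale degree 4, i.e. iv.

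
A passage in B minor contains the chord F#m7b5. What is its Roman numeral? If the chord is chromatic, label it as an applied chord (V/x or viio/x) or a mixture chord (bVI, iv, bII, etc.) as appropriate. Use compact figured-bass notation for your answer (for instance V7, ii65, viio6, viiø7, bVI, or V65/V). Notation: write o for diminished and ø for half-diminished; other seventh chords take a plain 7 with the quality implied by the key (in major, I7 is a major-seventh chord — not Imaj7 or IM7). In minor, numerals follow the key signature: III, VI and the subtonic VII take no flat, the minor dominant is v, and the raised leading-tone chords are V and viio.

viiø7/VI

The pitches F#-A-C-E form a half-diminished seventh chord rooted on F#.
F# sits a half step below G (VI in B minor); a diminished chord there is the applied leading-tone chord of VI.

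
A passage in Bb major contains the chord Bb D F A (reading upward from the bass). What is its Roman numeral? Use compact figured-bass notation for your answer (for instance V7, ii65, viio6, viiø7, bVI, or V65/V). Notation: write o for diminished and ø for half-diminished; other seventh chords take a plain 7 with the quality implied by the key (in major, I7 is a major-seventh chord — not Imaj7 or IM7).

I7

The pitches Bb-D-F-A form a major seventh chord rooted on Bb.
In Bb major, Bb is the tonic; the diatonic major seventh chord there is I7.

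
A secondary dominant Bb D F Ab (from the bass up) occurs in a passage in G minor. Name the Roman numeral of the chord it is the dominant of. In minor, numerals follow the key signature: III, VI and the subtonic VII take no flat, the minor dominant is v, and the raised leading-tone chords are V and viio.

VI

The chord is a dominant seventh chord on Bb.
A dominant resolves down a perfect fifth: Bb → Eb. In G minor, Eb is scale degree 6, i.e. VI.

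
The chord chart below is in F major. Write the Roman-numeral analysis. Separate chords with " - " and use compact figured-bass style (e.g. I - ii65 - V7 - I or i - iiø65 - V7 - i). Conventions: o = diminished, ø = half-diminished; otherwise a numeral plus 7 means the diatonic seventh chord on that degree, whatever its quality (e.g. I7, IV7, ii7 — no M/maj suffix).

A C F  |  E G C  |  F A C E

I6 - V6 - I7

A-C-F has root F, degree 1 in F major, so I6.
E-G-C: major triad on C = scale degree 5 → V6.
F-A-C-E has root F, degree 1 in F major, so I7.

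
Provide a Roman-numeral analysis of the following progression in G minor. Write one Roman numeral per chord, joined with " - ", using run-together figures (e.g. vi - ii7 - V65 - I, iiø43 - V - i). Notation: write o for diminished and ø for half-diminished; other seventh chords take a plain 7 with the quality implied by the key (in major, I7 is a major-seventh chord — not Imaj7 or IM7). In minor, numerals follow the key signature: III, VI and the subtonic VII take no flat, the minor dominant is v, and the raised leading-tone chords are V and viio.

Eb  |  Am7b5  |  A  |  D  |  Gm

VI - iiø7 - V/V - V - i

Eb has root Eb, degree 6 in G minor, so VI.
Am7b5: root A is the supertonic; half-diminished seventh chord there is iiø7.
A: a major triad on A, the applied dominant of V → V/V.
D: root D is the dominant; major triad there is V.
Gm: root G is the tonic; minor triad there is i.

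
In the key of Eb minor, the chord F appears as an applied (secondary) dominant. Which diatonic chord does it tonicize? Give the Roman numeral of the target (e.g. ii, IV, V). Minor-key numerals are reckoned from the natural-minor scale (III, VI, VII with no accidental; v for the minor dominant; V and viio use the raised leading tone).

The chord is a major triad on F.
A dominant resolves down a perfect fifth: F → Bb. In Eb minor, Bb is scale degree 5, i.e. V.

V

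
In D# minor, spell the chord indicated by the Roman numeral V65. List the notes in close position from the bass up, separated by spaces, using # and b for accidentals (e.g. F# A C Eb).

In D# minor, scale degree 5 is A#. The dominant is major (leading tone raised), so V is a dominant seventh chord.
Stacking thirds from A# gives A#-C##-E#-G#.
The figured bass 65 indicates first inversion, placing the third (C##) in the bass: C##-E#-G#-A#.

C## E# G# A#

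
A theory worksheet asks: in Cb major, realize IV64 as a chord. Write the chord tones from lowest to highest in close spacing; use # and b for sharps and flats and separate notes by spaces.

In Cb major, scale degree 4 is Fb, and the diatonic chord built there is a major triad.
That chord is spelled Fb-Ab-Cb.
The figured bass 64 indicates second inversion, placing the fifth (Cb) in the bass: Cb-Fb-Ab.

Cb Fb Ab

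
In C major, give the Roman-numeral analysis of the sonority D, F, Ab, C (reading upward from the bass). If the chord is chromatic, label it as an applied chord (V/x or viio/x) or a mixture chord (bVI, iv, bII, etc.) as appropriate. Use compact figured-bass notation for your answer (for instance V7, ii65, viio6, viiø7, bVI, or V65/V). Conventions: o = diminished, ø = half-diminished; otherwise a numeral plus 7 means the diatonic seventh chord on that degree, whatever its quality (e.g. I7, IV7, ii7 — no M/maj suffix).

iiø7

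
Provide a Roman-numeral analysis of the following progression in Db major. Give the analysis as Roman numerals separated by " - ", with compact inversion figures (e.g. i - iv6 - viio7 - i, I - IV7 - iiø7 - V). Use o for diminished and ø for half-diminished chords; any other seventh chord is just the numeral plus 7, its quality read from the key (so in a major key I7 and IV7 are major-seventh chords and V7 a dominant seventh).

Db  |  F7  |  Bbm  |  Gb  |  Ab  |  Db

I - V7/vi - vi - IV - V - I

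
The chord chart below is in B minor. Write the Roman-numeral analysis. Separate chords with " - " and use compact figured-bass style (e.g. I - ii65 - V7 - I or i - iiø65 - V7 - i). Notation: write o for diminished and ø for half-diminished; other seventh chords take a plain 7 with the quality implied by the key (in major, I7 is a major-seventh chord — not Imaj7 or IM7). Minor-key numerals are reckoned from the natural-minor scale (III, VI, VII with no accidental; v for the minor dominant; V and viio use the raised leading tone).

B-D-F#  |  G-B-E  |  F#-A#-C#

B-D-F# has root B, degree 1 in B minor, so i.
G-B-E: minor triad on E = scale degree 4 → iv6.
F#-A#-C# has root F#, degree 5 in B minor, so V.

i - iv6 - V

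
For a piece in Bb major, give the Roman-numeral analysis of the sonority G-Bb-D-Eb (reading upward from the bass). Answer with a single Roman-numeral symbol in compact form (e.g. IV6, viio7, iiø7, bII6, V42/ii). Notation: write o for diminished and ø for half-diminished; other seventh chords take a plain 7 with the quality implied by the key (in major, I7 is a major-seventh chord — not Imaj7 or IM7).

IV65

The pitches Eb-G-Bb-D form a major seventh chord rooted on Eb.
Eb is scale degree 4 in Bb major, and a major seventh chord on that degree is written IV7.
With G in the bass the chord is in first inversion, so the figured bass is 65.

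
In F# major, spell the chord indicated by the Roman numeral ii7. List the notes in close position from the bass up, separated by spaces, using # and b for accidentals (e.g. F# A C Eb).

G# B D# F#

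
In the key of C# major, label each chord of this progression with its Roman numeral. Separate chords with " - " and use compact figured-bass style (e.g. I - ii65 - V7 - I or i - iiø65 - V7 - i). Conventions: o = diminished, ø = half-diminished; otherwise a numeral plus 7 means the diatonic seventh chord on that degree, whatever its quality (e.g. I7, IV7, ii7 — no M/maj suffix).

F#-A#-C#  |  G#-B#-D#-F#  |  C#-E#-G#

IV - V7 - I

F#-A#-C# has root F#, degree 4 in C# major, so IV.
G#-B#-D#-F# has root G#, degree 5 in C# major, so V7.
C#-E#-G# has root C#, degree 1 in C# major, so I.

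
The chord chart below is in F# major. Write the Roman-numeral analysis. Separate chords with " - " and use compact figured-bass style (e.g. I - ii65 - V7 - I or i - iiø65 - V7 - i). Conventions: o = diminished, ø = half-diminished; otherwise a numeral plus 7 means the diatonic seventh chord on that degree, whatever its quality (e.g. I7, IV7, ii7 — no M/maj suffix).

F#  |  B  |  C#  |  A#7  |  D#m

I - IV - V - V7/vi - vi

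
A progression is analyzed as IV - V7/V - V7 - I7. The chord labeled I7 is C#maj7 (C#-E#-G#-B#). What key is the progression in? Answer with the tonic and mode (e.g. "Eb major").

C# major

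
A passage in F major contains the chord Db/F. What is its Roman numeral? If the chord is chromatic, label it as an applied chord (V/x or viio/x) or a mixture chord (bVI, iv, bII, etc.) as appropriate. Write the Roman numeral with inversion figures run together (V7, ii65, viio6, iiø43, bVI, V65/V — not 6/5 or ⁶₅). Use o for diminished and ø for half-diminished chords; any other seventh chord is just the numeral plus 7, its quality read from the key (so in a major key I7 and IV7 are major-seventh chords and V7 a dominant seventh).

bVI6

Stacked in thirds the chord is Db-F-Ab: a major triad on Db.
Db is the lowered sixth degree of F major (diatonic 6 would be D). This is a major triad on the lowered sixth degree, borrowed from the parallel minor.
With F in the bass the chord is in first inversion, so the figured bass is 6.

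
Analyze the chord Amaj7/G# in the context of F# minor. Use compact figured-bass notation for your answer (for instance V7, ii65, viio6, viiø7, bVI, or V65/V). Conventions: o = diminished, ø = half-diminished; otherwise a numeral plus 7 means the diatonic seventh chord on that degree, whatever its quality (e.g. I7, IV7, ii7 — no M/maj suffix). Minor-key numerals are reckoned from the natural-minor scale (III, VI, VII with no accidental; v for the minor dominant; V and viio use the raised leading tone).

Stacked in thirds the chord is A-C#-E-G#: a major seventh chord on A.
A is scale degree 3 in F# minor, and a major seventh chord on that degree is written III7.
With G# in the bass the chord is in third inversion, so the figured bass is 42.

III42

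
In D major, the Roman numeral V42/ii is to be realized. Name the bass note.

A

The applied chord V42/ii is rooted on B: B-D#-F#-A.
The figure 42 means third inversion — the seventh is in the bass.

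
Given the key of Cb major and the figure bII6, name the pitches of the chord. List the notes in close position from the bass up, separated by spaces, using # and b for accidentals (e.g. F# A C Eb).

bII6 is the Neapolitan sixth — a major triad on the lowered second degree, here in its customary first inversion. In Cb major that root is Dbb.
So the chord is Dbb-Fb-Abb.
The figured bass 6 indicates first inversion, placing the third (Fb) in the bass: Fb-Abb-Dbb.

Fb Abb Dbb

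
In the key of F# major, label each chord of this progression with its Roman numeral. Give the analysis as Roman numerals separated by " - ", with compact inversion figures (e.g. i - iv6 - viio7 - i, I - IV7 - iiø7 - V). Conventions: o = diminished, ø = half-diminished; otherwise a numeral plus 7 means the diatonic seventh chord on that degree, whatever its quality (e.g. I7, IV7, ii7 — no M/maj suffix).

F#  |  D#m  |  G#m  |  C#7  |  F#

I - vi - ii - V7 - I

F#: major triad on F# = scale degree 1 → I.
D#m: root D# is the submediant; minor triad there is vi.
G#m: minor triad on G# = scale degree 2 → ii.
C#7: dominant seventh chord on C# = scale degree 5 → V7.
F# has root F#, degree 1 in F# major, so I.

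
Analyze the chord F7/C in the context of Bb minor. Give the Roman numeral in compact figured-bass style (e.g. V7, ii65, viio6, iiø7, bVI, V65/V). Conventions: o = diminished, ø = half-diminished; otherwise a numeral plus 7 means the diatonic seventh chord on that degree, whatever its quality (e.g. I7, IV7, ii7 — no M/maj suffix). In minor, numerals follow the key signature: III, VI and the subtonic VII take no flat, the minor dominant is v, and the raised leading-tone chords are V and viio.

V43

The pitches F-A-C-Eb form a dominant seventh chord rooted on F.
In Bb minor, F is the dominant; the diatonic dominant seventh chord there is V7.
With C in the bass the chord is in second inversion, so the figured bass is 43.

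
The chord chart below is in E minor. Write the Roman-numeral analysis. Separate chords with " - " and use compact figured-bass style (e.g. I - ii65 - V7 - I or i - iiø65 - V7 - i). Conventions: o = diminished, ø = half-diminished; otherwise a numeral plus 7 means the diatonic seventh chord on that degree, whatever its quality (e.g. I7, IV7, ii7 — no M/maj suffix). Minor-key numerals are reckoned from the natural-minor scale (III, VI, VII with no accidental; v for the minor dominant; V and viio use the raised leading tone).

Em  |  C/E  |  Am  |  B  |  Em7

Em: root E is the tonic; minor triad there is i.
C/E: root C is the submediant; major triad there is VI6.
Am: minor triad on A = scale degree 4 → iv.
B: major triad on B = scale degree 5 → V.
Em7 has root E, degree 1 in E minor, so i7.

i - VI6 - iv - V - i7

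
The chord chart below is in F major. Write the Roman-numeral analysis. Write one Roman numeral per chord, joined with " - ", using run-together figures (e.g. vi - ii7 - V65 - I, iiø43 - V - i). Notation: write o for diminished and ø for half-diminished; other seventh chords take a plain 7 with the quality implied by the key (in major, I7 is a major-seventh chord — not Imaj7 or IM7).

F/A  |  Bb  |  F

I6 - IV - I

F/A has root F, degree 1 in F major, so I6.
Bb: root Bb is the subdominant; major triad there is IV.
F: major triad on F = scale degree 1 → I.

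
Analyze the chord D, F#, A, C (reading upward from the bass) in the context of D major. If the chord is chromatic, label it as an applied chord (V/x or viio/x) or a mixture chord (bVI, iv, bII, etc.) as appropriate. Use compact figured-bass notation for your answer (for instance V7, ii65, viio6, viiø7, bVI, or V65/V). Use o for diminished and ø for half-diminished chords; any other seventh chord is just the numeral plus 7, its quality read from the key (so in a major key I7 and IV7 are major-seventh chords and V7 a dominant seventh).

The pitches D-F#-A-C form a dominant seventh chord rooted on D.
D is not a diatonic chord root with this quality in D major, but it lies a perfect fifth above G (IV), so the chord functions as an applied dominant of IV.

V7/IV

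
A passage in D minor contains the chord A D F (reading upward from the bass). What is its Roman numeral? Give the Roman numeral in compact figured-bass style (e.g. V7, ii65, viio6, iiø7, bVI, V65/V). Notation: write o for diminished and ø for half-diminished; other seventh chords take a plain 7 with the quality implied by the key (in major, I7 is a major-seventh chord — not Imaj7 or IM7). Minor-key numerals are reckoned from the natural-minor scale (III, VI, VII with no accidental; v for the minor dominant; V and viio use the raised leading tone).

The pitches D-F-A form a minor triad rooted on D.
In D minor, D is the tonic; the diatonic minor triad there is i.
With A in the bass the chord is in second inversion, so the figured bass is 64.

i64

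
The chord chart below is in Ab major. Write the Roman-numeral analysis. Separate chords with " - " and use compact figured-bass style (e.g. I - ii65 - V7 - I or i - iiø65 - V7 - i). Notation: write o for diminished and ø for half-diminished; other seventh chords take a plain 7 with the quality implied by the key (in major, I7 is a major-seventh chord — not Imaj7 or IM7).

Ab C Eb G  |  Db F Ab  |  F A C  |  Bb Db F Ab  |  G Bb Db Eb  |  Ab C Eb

I7 - IV - V/ii - ii7 - V65 - I

Ab-C-Eb-G has root Ab, degree 1 in Ab major, so I7.
Db-F-Ab: major triad on Db = scale degree 4 → IV.
F-A-C: a major triad on F, the applied dominant of ii → V/ii.
Bb-Db-F-Ab: root Bb is the supertonic; minor seventh chord there is ii7.
G-Bb-Db-Eb: dominant seventh chord on Eb = scale degree 5 → V65.
Ab-C-Eb: major triad on Ab = scale degree 1 → I.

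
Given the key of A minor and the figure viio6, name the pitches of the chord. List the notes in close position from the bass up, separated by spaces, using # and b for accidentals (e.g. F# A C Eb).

B D G#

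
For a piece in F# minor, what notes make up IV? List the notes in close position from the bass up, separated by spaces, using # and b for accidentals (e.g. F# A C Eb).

B D# F#

IV is the major subdominant, borrowed from the parallel major. In F# minor that root is B.
So the chord is B-D#-F#.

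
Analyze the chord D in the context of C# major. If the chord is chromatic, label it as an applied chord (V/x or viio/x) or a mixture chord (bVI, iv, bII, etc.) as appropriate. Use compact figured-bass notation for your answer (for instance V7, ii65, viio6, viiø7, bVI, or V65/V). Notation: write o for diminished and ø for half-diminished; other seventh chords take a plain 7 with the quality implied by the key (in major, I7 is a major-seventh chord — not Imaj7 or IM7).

The pitches D-F#-A form a major triad rooted on D.
D is the lowered second degree of C# major (diatonic 2 would be D#). This is the Neapolitan chord — a major triad on the lowered second degree.

bII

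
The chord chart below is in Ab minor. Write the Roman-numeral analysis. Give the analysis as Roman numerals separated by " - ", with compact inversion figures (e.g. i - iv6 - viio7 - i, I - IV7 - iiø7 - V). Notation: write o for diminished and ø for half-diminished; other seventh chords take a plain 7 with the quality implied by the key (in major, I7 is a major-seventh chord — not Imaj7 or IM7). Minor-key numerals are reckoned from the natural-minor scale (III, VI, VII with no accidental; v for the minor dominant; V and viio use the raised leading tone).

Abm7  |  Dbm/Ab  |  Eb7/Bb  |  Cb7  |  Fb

i7 - iv64 - V43 - V7/VI - VI

Abm7: root Ab is the tonic; minor seventh chord there is i7.
Dbm/Ab has root Db, degree 4 in Ab minor, so iv64.
Eb7/Bb: root Eb is the dominant; dominant seventh chord there is V43.
Cb7: chromatic; Cb is V of VI, so V7/VI.
Fb: major triad on Fb = scale degree 6 → VI.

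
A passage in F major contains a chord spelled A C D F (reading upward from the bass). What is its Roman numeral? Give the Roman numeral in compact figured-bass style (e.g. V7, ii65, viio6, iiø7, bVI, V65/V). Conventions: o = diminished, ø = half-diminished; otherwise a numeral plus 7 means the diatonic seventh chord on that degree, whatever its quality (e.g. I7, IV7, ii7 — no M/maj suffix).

vi43

Stacked in thirds the chord is D-F-A-C: a minor seventh chord on D.
In F major, D is the submediant; the diatonic minor seventh chord there is vi7.
With A in the bass the chord is in second inversion, so the figured bass is 43.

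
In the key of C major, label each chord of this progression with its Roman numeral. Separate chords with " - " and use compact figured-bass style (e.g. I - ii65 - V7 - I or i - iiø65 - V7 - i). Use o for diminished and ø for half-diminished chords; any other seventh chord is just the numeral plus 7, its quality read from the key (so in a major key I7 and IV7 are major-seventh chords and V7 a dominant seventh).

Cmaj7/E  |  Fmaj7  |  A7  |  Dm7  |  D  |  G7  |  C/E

Cmaj7/E: root C is the tonic; major seventh chord there is I65.
Fmaj7: root F is the subdominant; major seventh chord there is IV7.
A7: a dominant seventh chord on A, the applied dominant of ii → V7/ii.
Dm7 has root D, degree 2 in C major, so ii7.
D: chromatic; D is V of V, so V/V.
G7 has root G, degree 5 in C major, so V7.
C/E: major triad on C = scale degree 1 → I6.

I65 - IV7 - V7/ii - ii7 - V/V - V7 - I6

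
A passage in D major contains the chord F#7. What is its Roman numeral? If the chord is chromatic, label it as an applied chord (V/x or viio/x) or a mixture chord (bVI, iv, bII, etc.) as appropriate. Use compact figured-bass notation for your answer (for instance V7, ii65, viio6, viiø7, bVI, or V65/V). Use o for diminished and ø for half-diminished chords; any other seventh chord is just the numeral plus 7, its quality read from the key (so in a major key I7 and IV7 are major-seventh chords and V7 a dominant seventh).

V7/vi

Stacked in thirds the chord is F#-A#-C#-E: a dominant seventh chord on F#.
F# is not a diatonic chord root with this quality in D major, but it lies a perfect fifth above B (vi), so the chord functions as an applied dominant of vi.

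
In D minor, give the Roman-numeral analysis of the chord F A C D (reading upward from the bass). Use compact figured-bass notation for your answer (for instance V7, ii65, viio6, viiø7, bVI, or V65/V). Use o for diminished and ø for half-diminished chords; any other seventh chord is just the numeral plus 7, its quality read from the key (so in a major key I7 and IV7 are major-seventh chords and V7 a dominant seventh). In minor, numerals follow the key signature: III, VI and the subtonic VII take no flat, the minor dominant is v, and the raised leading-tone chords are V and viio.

i65

Stacked in thirds the chord is D-F-A-C: a minor seventh chord on D.
D is scale degree 1 in D minor, and a minor seventh chord on that degree is written i7.
With F in the bass the chord is in first inversion, so the figured bass is 65.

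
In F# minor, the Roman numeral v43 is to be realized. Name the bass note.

v in F# minor has root C#; the chord is C#-E-G#-B.
The figure 43 means second inversion — the fifth is in the bass.

G#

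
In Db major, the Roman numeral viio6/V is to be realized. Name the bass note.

Bb

The applied chord viio6/V is rooted on G: G-Bb-Db.
The figure 6 means first inversion — the third is in the bass.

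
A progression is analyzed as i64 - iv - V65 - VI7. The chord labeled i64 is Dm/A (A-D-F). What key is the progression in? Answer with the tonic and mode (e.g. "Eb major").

D minor

The chord Dm/A is a minor triad rooted on D; its label is i64.
If D is scale degree 1 and the mode makes that degree carry a minor triad, the tonic is D and the mode is minor.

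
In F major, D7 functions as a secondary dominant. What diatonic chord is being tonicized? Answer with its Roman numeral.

The chord is a dominant seventh chord on D.
A dominant resolves down a perfect fifth: D → G. In F major, G is scale degree 2, i.e. ii.

ii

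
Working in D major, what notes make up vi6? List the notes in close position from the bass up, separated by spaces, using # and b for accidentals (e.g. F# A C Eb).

D F# B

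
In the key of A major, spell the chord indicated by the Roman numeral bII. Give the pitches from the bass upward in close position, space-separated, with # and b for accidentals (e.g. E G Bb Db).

Bb D F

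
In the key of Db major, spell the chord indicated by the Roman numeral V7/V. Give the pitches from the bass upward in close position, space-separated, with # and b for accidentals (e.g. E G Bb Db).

The slash means an applied dominant: we want the dominant of V. In Db major, V is Ab major, and its dominant is built on Eb.
Building a dominant seventh chord on Eb gives Eb-G-Bb-Db.

Eb G Bb Db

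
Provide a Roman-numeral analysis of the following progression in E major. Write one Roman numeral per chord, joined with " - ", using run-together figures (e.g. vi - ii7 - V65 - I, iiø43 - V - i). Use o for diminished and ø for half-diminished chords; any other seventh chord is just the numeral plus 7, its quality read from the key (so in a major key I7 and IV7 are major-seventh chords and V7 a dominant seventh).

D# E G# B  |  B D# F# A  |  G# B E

D#-E-G#-B: root E is the tonic; major seventh chord there is I42.
B-D#-F#-A: root B is the dominant; dominant seventh chord there is V7.
G#-B-E has root E, degree 1 in E major, so I6.

I42 - V7 - I6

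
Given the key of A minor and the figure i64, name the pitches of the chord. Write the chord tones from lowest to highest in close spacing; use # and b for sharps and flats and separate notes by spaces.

E A C

In A minor, the first degree is A, and the diatonic chord built there is a minor triad.
Stacking thirds from A gives A-C-E.
The figured bass 64 indicates second inversion, placing the fifth (E) in the bass: E-A-C.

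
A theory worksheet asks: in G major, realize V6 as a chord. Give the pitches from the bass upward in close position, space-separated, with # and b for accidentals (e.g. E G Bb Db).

In G major, the fifth degree is D, and the diatonic chord built there is a major triad.
That chord is spelled D-F#-A.
With the 6 figure the chord is in first inversion; from the bass F# upward in close position it reads F#-A-D.

F# A D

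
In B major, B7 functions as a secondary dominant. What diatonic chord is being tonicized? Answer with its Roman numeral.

The chord is a dominant seventh chord on B.
A dominant resolves down a perfect fifth: B → E. In B major, E is scale degree 4, i.e. IV.

IV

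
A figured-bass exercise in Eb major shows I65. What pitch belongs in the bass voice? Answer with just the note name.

G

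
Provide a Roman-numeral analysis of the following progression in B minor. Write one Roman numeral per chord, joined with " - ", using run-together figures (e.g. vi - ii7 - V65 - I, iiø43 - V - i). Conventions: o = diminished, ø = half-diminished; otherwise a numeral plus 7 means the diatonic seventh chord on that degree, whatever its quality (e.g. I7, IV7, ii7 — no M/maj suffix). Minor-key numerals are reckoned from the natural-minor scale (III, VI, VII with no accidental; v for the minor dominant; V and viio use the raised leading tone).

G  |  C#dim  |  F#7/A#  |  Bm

G has root G, degree 6 in B minor, so VI.
C#dim: diminished triad on C# = scale degree 2 → iio.
F#7/A#: dominant seventh chord on F# = scale degree 5 → V65.
Bm: minor triad on B = scale degree 1 → i.

VI - iio - V65 - i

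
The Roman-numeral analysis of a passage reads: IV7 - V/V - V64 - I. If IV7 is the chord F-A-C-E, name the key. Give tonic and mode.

C major

The anchor chord is a major seventh chord on F, labeled IV7.
IV7 on F implies F is the subdominant; that puts the tonic at C, and the uppercase numeral fits major mode.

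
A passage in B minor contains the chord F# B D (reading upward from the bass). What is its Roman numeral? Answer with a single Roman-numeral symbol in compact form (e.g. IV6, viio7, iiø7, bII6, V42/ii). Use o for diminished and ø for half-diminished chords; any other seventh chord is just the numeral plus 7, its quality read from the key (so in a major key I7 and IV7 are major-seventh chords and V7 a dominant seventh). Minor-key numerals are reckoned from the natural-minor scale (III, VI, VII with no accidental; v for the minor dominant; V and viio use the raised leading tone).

Stacked in thirds the chord is B-D-F#: a minor triad on B.
B is scale degree 1 in B minor, and a minor triad on that degree is written i.
With F# in the bass the chord is in second inversion, so the figured bass is 64.

i64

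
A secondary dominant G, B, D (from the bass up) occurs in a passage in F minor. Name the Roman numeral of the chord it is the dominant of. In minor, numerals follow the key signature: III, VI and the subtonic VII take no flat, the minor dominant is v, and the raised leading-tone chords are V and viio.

V

The chord is a major triad on G.
A dominant resolves down a perfect fifth: G → C. In F minor, C is scale degree 5, i.e. V.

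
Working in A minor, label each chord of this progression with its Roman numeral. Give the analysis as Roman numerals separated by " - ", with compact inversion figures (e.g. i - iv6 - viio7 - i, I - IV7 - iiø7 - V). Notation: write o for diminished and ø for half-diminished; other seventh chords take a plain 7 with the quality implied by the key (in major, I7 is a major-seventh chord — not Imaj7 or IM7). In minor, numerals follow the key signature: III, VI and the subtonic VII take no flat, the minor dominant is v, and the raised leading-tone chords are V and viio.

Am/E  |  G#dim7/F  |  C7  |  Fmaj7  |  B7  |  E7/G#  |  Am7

Am/E: root A is the tonic; minor triad there is i64.
G#dim7/F: root G# is the leading tone; fully diminished seventh chord there is viio42.
C7: chromatic; C is V of VI, so V7/VI.
Fmaj7: root F is the submediant; major seventh chord there is VI7.
B7: chromatic; B is V of V, so V7/V.
E7/G#: root E is the dominant; dominant seventh chord there is V65.
Am7: minor seventh chord on A = scale degree 1 → i7.

i64 - viio42 - V7/VI - VI7 - V7/V - V65 - i7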